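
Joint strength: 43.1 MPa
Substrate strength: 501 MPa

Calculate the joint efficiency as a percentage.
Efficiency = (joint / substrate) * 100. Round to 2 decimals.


Efficiency = (43.1 / 501) * 100 = 8.60%

8.60


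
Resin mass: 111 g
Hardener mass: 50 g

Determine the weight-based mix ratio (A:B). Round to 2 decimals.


Ratio = 111 / 50 = 2.22

2.22


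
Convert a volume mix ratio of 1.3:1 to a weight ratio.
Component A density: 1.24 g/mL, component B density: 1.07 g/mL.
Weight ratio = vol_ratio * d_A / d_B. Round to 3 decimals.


= 1.3 * 1.24 / 1.07 = 1.507

1.507


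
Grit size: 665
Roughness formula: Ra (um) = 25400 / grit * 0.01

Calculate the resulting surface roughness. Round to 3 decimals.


Ra = 25400 / 665 * 0.01
= 0.382 um

0.382


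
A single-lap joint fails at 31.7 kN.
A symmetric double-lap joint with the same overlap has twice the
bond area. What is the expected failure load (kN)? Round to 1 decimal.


Double-lap load = 2 * 31.7 = 63.4 kN

63.4


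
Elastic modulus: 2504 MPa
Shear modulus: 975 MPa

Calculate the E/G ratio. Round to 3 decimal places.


E / G = 2504 / 975 = 2.568

2.568


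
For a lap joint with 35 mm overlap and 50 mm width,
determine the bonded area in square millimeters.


Area = 35 * 50 = 1750 mm^2

1750


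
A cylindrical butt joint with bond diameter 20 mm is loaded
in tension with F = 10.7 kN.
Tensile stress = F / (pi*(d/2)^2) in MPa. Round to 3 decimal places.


Area = pi * (20/2)^2 = 314.1593 mm^2
Stress = 10.7*1000 / 314.1593
= 34.059 MPa

34.059


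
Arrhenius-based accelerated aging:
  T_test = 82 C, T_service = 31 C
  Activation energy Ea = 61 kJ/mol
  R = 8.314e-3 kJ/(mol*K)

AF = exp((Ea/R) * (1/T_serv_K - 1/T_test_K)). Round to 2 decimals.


T_test_K = 355.15, T_serv_K = 304.15
AF = exp((61/8.314e-3) * (1/304.15 - 1/355.15))
= 31.95

31.95


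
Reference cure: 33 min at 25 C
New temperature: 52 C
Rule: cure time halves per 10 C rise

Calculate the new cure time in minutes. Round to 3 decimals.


factor = 2^((52-25)/10) = 6.4980
t_new = 33 / 6.4980 = 5.078 min

5.078


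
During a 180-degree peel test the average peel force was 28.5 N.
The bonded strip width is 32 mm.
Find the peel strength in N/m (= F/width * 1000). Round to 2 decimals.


Peel strength = F/width * 1000
= 28.5 / 32 * 1000
= 890.63 N/m

890.63


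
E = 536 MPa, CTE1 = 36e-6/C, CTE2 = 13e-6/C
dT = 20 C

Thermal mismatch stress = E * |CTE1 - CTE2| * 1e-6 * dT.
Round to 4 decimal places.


= 536 * 23e-6 * 20
= 0.2466 MPa

0.2466


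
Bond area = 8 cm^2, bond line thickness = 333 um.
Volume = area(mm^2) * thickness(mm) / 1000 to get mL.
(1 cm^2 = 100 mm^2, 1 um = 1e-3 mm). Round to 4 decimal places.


area_mm2 = 8 * 100 = 800
blt_mm = 333 * 1e-3 = 0.333
vol_mm3 = 800 * 0.333 = 266.4
vol_mL = 266.4 / 1000 = 0.2664 mL

0.2664


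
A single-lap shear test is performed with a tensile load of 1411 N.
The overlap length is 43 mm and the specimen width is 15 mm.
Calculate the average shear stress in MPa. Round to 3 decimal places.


Shear stress = F / (overlap * width)
= 1411 / (43 * 15)
= 1411 / 645
= 2.188 MPa

2.188


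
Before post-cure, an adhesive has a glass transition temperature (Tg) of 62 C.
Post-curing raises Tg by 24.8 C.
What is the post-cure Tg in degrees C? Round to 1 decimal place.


Tg_post = Tg_base + delta_Tg
= 62 + 24.8
= 86.8 C

86.8


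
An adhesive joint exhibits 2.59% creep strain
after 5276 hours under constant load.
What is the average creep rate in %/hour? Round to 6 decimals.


Creep rate = strain / time
= 2.59 / 5276
= 0.000491 %/h

0.000491


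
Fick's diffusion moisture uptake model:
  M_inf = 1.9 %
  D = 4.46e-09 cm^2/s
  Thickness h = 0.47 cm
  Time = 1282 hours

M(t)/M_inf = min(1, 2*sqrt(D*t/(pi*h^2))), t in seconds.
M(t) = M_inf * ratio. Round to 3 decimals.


t_sec = 1282 * 3600 = 4615200
ratio = 2*sqrt(4.46e-09*4615200/(pi*0.47^2))
= min(1, 0.344445)
= 0.344445
M(t) = 1.9 * 0.344445 = 0.654 %

0.654


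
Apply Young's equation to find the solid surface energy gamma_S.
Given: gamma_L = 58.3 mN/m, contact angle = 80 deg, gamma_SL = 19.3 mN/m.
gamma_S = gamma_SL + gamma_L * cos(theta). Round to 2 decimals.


theta_rad = 80 * pi/180 = 1.396263
gamma_S = 19.3 + 58.3 * cos(1.396263)
= 29.42 mN/m

29.42


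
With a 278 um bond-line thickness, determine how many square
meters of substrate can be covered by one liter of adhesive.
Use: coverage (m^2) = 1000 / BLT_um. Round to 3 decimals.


Coverage = 1000 / 278 = 3.597 m^2

3.597


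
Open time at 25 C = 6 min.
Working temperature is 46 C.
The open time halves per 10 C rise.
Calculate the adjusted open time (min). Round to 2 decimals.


factor = 2^((46 - 25) / 10) = 4.2871
ot = 6 / 4.2871 = 1.40 min

1.40


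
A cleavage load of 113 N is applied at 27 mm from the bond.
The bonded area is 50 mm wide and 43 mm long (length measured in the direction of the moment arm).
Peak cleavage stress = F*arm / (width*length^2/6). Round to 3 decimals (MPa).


Moment = 113 * 27 = 3051 N*mm
Section modulus = 50 * 1849 / 6 = 92450 / 6 mm^3
Stress = 3051 / (92450 / 6) = 18306 / 92450
= 0.198 MPa

0.198


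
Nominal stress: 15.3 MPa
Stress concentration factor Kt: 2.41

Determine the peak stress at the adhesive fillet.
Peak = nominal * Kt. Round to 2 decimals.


Peak stress = 15.3 * 2.41
= 36.87 MPa

36.87


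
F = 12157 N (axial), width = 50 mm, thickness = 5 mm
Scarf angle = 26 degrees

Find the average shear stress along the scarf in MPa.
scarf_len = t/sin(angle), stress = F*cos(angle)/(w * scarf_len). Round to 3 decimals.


scarf_len = 5/sin(26 deg) = 11.4059
cos(26 deg) = 0.898794
stress = 12157*0.898794/(50*11.4059) = 19.160 MPa

19.160


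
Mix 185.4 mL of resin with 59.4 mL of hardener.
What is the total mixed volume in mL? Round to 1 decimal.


Total = 185.4 + 59.4 = 244.8 mL

244.8


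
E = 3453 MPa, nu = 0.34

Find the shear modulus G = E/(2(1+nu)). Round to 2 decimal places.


G = 3453 / (2 * 1.34)
= 1288.43 MPa

1288.43


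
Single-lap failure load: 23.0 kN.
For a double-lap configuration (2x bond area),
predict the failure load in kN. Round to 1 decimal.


Failure load = 23.0 * 2 = 46.0 kN

46.0


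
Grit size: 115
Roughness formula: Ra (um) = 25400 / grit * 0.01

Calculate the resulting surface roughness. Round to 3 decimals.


Ra = 25400 / 115 * 0.01
= 2.209 um

2.209


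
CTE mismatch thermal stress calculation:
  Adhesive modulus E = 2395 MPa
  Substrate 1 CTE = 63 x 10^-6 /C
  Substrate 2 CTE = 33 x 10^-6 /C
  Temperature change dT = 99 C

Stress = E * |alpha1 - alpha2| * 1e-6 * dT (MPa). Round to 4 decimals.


delta_alpha = |63 - 33| = 30 x 10^-6/C
Stress = 2395 * 30e-6 * 99
= 7.1132 MPa

7.1132


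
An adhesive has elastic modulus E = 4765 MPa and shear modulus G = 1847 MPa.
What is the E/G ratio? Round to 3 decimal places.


E/G = 4765 / 1847 = 2.580

2.580


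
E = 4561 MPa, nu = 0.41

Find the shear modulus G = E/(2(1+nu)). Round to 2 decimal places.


G = 4561 / (2 * 1.41)
= 1617.38 MPa

1617.38


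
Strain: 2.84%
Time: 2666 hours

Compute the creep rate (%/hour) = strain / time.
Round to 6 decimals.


Creep rate = 2.84 / 2666
= 0.001065 %/h

0.001065


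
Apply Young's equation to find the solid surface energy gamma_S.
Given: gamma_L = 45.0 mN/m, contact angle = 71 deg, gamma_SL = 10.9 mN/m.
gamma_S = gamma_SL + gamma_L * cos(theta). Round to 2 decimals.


theta_rad = 71 * pi/180 = 1.239184
gamma_S = 10.9 + 45.0 * cos(1.239184)
= 25.55 mN/m

25.55


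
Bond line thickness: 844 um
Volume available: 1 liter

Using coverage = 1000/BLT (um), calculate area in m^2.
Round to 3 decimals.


1 L = 1e6 mm^3, thickness = 844 um = 0.844 mm
Area = 1e6 / 0.844 mm^2 = (1e6 / 0.844) / 1e6 m^2 = 1000 / 844 m^2
= 1.185 m^2

1.185


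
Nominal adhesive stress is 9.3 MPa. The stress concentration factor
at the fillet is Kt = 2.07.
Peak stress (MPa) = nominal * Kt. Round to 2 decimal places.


Peak = 9.3 * 2.07 = 19.25 MPa

19.25


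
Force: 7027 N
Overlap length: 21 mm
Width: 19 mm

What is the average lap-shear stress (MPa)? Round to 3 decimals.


Average shear stress = F / (overlap * width)
= 7027 / (21 * 19)
= 17.612 MPa

17.612


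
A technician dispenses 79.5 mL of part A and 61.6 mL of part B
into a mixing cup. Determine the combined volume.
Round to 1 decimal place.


Combined volume = 79.5 + 61.6
= 141.1 mL

141.1


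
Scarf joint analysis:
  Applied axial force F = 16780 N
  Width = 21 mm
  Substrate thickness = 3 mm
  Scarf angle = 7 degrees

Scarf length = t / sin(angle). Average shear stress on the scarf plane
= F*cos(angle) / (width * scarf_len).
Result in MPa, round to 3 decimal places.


Scarf length = 3 / sin(7 deg) = 24.6165 mm
cos(7 deg) = 0.992546
Shear = 16780 * 0.992546 / (21 * 24.6165)
= 32.218 MPa

32.218


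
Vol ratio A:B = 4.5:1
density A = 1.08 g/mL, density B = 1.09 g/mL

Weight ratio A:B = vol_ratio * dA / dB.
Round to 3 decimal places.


Weight ratio = 4.5 * 1.08 / 1.09
= 4.459

4.459


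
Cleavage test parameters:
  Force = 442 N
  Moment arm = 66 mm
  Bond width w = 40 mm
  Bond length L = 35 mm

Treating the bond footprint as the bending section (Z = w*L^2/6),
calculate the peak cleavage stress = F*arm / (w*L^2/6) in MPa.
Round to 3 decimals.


M = 442 * 66 = 29172 N*mm
Z = 40 * 35^2 / 6 = 49000 / 6 mm^3
sigma = M / Z = 6 * 29172 / 49000 = 175032 / 49000
= 3.572 MPa

3.572


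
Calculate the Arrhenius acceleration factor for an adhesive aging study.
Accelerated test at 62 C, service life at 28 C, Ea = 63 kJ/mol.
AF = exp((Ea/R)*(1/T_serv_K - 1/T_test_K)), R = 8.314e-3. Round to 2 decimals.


T_test = 335.15 K, T_serv = 301.15 K
Ea/R = 63 / 0.008314 = 7577.58
AF = exp(7577.58 * (1/301.15 - 1/335.15))
= 12.84

12.84


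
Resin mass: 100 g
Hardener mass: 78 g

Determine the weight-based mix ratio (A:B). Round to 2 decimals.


Ratio = 100 / 78 = 1.28

1.28


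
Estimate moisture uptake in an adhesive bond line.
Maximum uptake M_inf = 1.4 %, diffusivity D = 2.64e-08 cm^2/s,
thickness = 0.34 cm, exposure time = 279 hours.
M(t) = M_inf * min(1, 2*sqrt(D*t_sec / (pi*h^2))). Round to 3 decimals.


Convert time: 279 h = 1004400 s
ratio = min(1, 2*sqrt(2.64e-08*1004400/(pi*0.34^2)))
= 0.540420
M(t) = 1.4 * 0.540420 = 0.757%

0.757


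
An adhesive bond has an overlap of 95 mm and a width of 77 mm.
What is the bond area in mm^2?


Bond area = overlap * width
= 95 * 77
= 7315 mm^2

7315


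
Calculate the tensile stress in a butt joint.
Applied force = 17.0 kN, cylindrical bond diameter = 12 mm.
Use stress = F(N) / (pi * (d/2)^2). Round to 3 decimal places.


A = pi * 6.0^2 = 113.0973 mm^2
sigma = 17000.0 / 113.0973 = 150.313 MPa

150.313


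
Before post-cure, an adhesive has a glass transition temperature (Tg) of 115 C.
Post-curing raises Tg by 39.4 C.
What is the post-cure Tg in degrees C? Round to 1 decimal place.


Tg_post = Tg_base + delta_Tg
= 115 + 39.4
= 154.4 C

154.4


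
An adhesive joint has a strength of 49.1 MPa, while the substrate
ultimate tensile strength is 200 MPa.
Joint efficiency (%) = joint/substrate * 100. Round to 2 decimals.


Efficiency = 49.1 / 200 * 100
= 24.55%

24.55


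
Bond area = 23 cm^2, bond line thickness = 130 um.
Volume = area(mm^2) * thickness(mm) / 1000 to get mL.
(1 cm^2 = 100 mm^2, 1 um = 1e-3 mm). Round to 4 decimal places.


area_mm2 = 23 * 100 = 2300
blt_mm = 130 * 1e-3 = 0.13
vol_mm3 = 2300 * 0.13 = 299.0
vol_mL = 299.0 / 1000 = 0.2990 mL

0.2990


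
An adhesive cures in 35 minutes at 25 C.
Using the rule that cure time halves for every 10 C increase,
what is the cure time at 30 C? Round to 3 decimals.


Factor = 2^((30 - 25) / 10) = 1.4142
Cure time = 35 / 1.4142
= 24.749 minutes

24.749


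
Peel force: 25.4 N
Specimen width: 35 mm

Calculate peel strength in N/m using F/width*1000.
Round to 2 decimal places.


Peel strength = 25.4 / 35 * 1000 = 725.71 N/m

725.71


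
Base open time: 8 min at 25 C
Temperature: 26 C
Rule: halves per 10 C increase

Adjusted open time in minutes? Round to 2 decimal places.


Acceleration = 2^((26-25)/10) = 1.0718
Open time = 8 / 1.0718 = 7.46 min

7.46


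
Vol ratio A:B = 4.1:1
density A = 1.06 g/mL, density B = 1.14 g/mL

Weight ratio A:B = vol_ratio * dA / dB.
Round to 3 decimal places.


Weight ratio = 4.1 * 1.06 / 1.14
= 3.812

3.812


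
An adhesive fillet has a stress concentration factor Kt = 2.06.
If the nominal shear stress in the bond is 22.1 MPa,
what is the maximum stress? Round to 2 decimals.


Max stress = 22.1 * 2.06 = 45.53 MPa

45.53


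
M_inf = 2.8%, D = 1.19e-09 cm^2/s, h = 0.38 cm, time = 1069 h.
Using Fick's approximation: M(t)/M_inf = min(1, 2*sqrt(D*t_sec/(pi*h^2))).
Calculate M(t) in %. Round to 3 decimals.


t = 3848400 s
ratio = min(1, 2*sqrt(1.19e-09*3848400/(pi*0.1444)))
= 0.200949
M(t) = 2.8 * 0.200949 = 0.563%

0.563


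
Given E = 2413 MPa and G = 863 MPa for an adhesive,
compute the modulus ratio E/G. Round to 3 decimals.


E/G ratio = 2413 / 863 = 2.796

2.796


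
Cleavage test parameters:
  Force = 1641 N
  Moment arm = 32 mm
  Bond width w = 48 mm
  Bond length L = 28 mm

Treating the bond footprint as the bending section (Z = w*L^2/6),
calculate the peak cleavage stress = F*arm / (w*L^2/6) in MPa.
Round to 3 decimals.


M = 1641 * 32 = 52512 N*mm
Z = 48 * 28^2 / 6 = 37632 / 6 mm^3
sigma = M / Z = 6 * 52512 / 37632 = 315072 / 37632
= 8.372 MPa

8.372


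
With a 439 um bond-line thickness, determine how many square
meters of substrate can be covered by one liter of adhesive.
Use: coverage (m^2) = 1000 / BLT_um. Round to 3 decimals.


Coverage = 1000 / 439 = 2.278 m^2

2.278


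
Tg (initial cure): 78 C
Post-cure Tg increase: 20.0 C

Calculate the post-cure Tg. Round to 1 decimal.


Post-cure Tg = 78 + 20.0 = 98.0 C

98.0


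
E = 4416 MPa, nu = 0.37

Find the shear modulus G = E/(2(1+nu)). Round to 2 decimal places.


G = 4416 / (2 * 1.37)
= 1611.68 MPa

1611.68


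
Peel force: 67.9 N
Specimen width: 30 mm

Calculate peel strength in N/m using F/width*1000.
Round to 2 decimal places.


Peel strength = 67.9 / 30 * 1000 = 2263.33 N/m

2263.33


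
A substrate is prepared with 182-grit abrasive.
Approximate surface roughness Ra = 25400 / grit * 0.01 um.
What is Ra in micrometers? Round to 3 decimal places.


Ra = 25400 / 182 * 0.01 = 1.396 um

1.396


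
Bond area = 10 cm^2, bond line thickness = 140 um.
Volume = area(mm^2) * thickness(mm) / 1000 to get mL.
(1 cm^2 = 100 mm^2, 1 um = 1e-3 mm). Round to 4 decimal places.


area_mm2 = 10 * 100 = 1000
blt_mm = 140 * 1e-3 = 0.14
vol_mm3 = 1000 * 0.14 = 140.0
vol_mL = 140.0 / 1000 = 0.1400 mL

0.1400


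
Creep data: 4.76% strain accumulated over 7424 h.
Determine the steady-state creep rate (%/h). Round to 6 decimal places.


Rate = 4.76 / 7424 = 0.000641 %/h

0.000641


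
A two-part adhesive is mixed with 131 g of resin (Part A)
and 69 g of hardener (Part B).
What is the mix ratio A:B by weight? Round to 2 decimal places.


Mix ratio = mass_A / mass_B
= 131 / 69
= 1.90

1.90


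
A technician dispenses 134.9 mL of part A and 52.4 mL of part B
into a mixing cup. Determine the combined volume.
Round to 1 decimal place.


Combined volume = 134.9 + 52.4
= 187.3 mL

187.3


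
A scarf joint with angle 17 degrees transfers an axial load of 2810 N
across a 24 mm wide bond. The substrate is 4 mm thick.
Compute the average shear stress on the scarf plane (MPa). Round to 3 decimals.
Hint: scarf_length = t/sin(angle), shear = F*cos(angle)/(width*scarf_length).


scarf_length = 4 / sin(17 deg) = 13.6812 mm
cos(17 deg) = 0.956305
shear stress = 2810 * 0.956305 / (24 * 13.6812)
= 8.184 MPa

8.184


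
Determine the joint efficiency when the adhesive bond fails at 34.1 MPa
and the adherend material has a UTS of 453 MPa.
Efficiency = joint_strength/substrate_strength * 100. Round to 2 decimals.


Joint efficiency = 34.1 / 453 * 100
= 7.53%

7.53


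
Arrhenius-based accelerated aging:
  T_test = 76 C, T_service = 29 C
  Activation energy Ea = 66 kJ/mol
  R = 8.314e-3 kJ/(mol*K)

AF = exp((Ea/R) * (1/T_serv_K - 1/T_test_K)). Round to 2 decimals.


T_test_K = 349.15, T_serv_K = 302.15
AF = exp((66/8.314e-3) * (1/302.15 - 1/349.15))
= 34.35

34.35


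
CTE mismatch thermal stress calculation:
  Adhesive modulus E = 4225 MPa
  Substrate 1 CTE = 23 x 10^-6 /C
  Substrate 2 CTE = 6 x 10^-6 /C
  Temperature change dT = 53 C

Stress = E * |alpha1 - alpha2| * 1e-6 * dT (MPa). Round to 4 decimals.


delta_alpha = |23 - 6| = 17 x 10^-6/C
Stress = 4225 * 17e-6 * 53
= 3.8067 MPa

3.8067


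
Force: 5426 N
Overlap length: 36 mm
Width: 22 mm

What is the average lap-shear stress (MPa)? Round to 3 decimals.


Average shear stress = F / (overlap * width)
= 5426 / (36 * 22)
= 6.851 MPa

6.851


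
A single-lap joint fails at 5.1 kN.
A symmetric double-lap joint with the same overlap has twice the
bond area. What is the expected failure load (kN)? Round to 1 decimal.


Double-lap load = 2 * 5.1 = 10.2 kN

10.2


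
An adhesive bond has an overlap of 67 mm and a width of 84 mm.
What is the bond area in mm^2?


Bond area = overlap * width
= 67 * 84
= 5628 mm^2

5628


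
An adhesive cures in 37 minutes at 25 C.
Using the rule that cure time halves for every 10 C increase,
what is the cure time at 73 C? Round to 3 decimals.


Factor = 2^((73 - 25) / 10) = 27.8576
Cure time = 37 / 27.8576
= 1.328 minutes

1.328


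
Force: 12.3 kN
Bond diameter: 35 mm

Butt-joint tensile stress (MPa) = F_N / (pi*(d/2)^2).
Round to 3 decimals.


F_N = 12.3 * 1000 = 12300.0 N
A = pi*(17.5)^2 = 962.1128 mm^2
stress = 12300.0 / 962.1128 = 12.784 MPa

12.784


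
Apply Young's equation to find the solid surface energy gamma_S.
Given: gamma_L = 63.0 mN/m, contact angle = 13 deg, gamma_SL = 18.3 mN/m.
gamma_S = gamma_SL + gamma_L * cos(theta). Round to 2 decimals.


theta_rad = 13 * pi/180 = 0.226893
gamma_S = 18.3 + 63.0 * cos(0.226893)
= 79.69 mN/m

79.69


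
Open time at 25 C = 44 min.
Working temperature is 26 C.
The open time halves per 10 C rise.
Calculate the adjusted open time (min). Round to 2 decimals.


factor = 2^((26 - 25) / 10) = 1.0718
ot = 44 / 1.0718 = 41.05 min

41.05


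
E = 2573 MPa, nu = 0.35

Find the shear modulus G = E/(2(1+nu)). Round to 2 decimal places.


G = 2573 / (2 * 1.35)
= 952.96 MPa

952.96


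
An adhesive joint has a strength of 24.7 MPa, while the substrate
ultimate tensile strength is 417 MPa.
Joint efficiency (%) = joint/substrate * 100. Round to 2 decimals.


Efficiency = 24.7 / 417 * 100
= 5.92%

5.92


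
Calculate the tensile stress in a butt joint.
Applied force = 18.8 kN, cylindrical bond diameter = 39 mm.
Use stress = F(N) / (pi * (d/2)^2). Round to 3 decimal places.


A = pi * 19.5^2 = 1194.5906 mm^2
sigma = 18800.0 / 1194.5906 = 15.738 MPa

15.738


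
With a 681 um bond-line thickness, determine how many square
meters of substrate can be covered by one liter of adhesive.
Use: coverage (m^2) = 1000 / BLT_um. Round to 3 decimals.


Coverage = 1000 / 681 = 1.468 m^2

1.468


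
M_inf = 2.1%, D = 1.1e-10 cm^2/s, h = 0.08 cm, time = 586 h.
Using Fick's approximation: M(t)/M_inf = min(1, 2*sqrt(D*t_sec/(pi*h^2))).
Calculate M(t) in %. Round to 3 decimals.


t = 2109600 s
ratio = min(1, 2*sqrt(1.1e-10*2109600/(pi*0.0064)))
= 0.214863
M(t) = 2.1 * 0.214863 = 0.451%

0.451


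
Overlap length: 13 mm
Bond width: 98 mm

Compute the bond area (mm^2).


Bond area = 13 * 98 = 1274 mm^2

1274


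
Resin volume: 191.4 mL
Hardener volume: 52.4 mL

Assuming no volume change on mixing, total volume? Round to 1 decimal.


V_total = 191.4 + 52.4 = 243.8 mL

243.8


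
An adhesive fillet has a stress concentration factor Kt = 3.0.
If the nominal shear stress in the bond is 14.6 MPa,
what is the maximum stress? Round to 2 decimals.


Max stress = 14.6 * 3.0 = 43.80 MPa

43.80


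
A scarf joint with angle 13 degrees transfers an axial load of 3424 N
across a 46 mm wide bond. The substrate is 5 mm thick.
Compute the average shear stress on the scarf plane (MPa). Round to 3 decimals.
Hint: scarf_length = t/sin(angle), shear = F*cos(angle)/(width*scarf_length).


scarf_length = 5 / sin(13 deg) = 22.2271 mm
cos(13 deg) = 0.974370
shear stress = 3424 * 0.974370 / (46 * 22.2271)
= 3.263 MPa

3.263


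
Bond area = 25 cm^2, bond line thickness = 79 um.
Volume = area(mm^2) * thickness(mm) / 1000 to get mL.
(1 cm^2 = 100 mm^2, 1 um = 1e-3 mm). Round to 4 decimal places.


area_mm2 = 25 * 100 = 2500
blt_mm = 79 * 1e-3 = 0.079
vol_mm3 = 2500 * 0.079 = 197.5
vol_mL = 197.5 / 1000 = 0.1975 mL

0.1975


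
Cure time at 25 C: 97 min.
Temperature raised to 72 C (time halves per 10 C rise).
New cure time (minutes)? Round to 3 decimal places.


Acceleration factor = 2^(47/10) = 25.9921
New time = 97 / 25.9921 = 3.732 min

3.732


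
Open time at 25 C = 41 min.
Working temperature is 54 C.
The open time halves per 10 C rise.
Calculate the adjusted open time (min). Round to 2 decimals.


factor = 2^((54 - 25) / 10) = 7.4643
ot = 41 / 7.4643 = 5.49 min

5.49


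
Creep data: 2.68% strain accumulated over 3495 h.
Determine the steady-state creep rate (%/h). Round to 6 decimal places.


Rate = 2.68 / 3495 = 0.000767 %/h

0.000767


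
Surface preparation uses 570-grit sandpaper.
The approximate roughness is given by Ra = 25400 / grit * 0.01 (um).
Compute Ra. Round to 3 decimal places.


Ra = 25400 / 570 * 0.01
= 254 / 570
= 0.446 um

0.446


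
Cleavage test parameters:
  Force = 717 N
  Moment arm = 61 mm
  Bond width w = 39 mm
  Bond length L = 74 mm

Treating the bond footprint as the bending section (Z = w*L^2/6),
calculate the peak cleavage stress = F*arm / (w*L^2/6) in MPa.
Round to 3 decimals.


M = 717 * 61 = 43737 N*mm
Z = 39 * 74^2 / 6 = 213564 / 6 mm^3
sigma = M / Z = 6 * 43737 / 213564 = 262422 / 213564
= 1.229 MPa

1.229


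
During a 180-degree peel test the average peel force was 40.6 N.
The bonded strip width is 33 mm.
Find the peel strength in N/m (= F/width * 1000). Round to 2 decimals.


Peel strength = F/width * 1000
= 40.6 / 33 * 1000
= 1230.30 N/m

1230.30


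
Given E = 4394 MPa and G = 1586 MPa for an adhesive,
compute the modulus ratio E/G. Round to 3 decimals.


E/G ratio = 4394 / 1586 = 2.770

2.770


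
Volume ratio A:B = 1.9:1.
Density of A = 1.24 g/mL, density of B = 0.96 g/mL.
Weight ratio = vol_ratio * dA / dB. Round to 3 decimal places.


Wt ratio = 1.9 * 1.24 / 0.96
= 2.454

2.454


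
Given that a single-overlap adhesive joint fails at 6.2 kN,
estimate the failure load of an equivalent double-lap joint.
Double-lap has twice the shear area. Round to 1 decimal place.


Double-lap factor = 2
Expected load = 6.2 * 2 = 12.4 kN

12.4


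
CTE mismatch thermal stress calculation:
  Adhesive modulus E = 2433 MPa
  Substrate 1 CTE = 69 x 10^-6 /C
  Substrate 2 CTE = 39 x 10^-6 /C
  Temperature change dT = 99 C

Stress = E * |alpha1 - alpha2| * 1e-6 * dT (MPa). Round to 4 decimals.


delta_alpha = |69 - 39| = 30 x 10^-6/C
Stress = 2433 * 30e-6 * 99
= 7.2260 MPa

7.2260


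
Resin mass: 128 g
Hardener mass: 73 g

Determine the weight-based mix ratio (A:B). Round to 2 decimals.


Ratio = 128 / 73 = 1.75

1.75


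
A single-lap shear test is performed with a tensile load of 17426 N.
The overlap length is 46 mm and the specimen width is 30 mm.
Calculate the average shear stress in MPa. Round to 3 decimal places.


Shear stress = F / (overlap * width)
= 17426 / (46 * 30)
= 17426 / 1380
= 12.628 MPa

12.628


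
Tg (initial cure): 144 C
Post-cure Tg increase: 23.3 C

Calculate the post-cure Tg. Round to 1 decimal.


Post-cure Tg = 144 + 23.3 = 167.3 C

167.3


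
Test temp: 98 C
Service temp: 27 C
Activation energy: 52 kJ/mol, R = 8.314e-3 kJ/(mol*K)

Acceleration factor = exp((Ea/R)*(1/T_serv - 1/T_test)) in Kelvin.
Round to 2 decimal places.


AF = exp((52/0.008314)*(1/300.15 - 1/371.15))
= 53.85

53.85


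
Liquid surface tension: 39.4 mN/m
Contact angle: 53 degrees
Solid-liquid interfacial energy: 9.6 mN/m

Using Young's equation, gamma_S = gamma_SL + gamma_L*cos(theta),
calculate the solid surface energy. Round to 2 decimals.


gamma_S = 9.6 + 39.4 * cos(53)
= 33.31 mN/m

33.31


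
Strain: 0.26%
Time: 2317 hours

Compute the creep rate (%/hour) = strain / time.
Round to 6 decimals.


Creep rate = 0.26 / 2317
= 0.000112 %/h

0.000112


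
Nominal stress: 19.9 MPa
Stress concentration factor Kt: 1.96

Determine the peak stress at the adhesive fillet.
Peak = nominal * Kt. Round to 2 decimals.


Peak stress = 19.9 * 1.96
= 39.00 MPa

39.00


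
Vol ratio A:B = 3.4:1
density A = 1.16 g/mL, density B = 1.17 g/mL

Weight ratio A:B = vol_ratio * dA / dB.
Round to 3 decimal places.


Weight ratio = 3.4 * 1.16 / 1.17
= 3.371

3.371


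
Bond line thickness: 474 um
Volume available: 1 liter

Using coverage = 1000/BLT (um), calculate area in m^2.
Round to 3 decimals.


1 L = 1e6 mm^3, thickness = 474 um = 0.474 mm
Area = 1e6 / 0.474 mm^2 = (1e6 / 0.474) / 1e6 m^2 = 1000 / 474 m^2
= 2.110 m^2

2.110


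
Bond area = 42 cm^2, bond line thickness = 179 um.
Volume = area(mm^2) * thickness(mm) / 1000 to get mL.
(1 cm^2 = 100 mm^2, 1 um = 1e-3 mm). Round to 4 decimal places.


area_mm2 = 42 * 100 = 4200
blt_mm = 179 * 1e-3 = 0.179
vol_mm3 = 4200 * 0.179 = 751.8
vol_mL = 751.8 / 1000 = 0.7518 mL

0.7518


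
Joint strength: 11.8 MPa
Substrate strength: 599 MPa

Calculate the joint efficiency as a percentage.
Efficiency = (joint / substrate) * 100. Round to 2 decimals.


Efficiency = (11.8 / 599) * 100 = 1.97%

1.97


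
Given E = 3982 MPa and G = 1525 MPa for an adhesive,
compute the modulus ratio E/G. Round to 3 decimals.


E/G ratio = 3982 / 1525 = 2.611

2.611


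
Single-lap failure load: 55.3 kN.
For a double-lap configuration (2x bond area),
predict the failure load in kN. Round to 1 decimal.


Failure load = 55.3 * 2 = 110.6 kN

110.6


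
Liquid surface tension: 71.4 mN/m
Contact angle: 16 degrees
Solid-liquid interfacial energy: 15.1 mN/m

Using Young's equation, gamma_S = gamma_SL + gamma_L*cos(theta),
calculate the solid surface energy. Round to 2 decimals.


gamma_S = 15.1 + 71.4 * cos(16)
= 83.73 mN/m

83.73


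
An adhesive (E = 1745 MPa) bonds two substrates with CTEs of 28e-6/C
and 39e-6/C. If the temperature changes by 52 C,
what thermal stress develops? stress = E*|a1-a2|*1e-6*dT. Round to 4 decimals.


Stress = 1745 * |28 - 39| * 1e-6 * 52
= 0.9981 MPa

0.9981


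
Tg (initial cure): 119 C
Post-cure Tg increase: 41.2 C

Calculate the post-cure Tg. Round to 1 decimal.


Post-cure Tg = 119 + 41.2 = 160.2 C

160.2


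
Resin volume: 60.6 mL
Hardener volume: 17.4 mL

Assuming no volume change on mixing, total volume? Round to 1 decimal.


V_total = 60.6 + 17.4 = 78.0 mL

78.0


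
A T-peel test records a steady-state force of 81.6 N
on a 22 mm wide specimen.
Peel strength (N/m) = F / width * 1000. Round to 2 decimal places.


Peel strength = 81.6 / 22 * 1000
= 3709.09 N/m

3709.09


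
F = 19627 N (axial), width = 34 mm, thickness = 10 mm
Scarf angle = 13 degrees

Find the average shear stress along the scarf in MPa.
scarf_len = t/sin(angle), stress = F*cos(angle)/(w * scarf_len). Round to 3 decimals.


scarf_len = 10/sin(13 deg) = 44.4541
cos(13 deg) = 0.974370
stress = 19627*0.974370/(34*44.4541) = 12.653 MPa

12.653


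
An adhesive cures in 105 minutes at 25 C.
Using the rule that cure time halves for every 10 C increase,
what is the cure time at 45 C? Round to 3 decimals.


Factor = 2^((45 - 25) / 10) = 4.0000
Cure time = 105 / 4.0000
= 26.250 minutes

26.250


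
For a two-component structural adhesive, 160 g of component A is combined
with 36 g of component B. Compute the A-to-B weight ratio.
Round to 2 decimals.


Weight ratio A:B = 160 / 36
= 4.44

4.44


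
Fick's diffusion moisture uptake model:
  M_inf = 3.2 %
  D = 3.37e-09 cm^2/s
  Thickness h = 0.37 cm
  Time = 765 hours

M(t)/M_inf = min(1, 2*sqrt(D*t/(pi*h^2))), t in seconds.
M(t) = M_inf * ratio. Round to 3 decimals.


t_sec = 765 * 3600 = 2754000
ratio = 2*sqrt(3.37e-09*2754000/(pi*0.37^2))
= min(1, 0.293799)
= 0.293799
M(t) = 3.2 * 0.293799 = 0.940 %

0.940


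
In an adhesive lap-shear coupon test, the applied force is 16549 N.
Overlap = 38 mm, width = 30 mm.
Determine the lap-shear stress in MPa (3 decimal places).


stress = F / (overlap * width)
= 16549 / (38 * 30)
= 14.517 MPa

14.517


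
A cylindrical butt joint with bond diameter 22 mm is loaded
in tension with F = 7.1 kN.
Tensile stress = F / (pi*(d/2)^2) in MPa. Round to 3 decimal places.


Area = pi * (22/2)^2 = 380.1327 mm^2
Stress = 7.1*1000 / 380.1327
= 18.678 MPa

18.678


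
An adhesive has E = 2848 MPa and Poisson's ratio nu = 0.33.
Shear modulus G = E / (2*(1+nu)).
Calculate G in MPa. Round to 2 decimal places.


G = 2848 / (2*(1+0.33))
= 2848 / 2.66
= 1070.68 MPa

1070.68


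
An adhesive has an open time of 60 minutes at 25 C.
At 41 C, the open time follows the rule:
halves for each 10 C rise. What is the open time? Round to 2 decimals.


Factor = 2^((41-25)/10) = 3.0314
Open time = 60 / 3.0314 = 19.79 min

19.79


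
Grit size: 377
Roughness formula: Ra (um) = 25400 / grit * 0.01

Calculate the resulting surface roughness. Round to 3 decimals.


Ra = 25400 / 377 * 0.01
= 0.674 um

0.674


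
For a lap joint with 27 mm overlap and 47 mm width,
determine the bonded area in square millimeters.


Area = 27 * 47 = 1269 mm^2

1269


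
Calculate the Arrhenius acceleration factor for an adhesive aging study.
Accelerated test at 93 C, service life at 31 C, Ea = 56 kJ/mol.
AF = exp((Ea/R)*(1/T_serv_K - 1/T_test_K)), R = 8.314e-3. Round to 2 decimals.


T_test = 366.15 K, T_serv = 304.15 K
Ea/R = 56 / 0.008314 = 6735.63
AF = exp(6735.63 * (1/304.15 - 1/366.15))
= 42.52

42.52


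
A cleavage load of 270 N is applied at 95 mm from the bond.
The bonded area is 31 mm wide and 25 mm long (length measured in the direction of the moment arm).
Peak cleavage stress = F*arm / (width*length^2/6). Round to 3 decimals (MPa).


Moment = 270 * 95 = 25650 N*mm
Section modulus = 31 * 625 / 6 = 19375 / 6 mm^3
Stress = 25650 / (19375 / 6) = 153900 / 19375
= 7.943 MPa

7.943


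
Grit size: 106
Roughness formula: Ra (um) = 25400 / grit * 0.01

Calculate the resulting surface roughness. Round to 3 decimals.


Ra = 25400 / 106 * 0.01
= 2.396 um

2.396


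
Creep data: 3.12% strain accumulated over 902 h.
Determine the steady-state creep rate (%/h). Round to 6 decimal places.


Rate = 3.12 / 902 = 0.003459 %/h

0.003459


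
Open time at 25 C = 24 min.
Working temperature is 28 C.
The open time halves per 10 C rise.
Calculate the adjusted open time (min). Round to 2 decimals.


factor = 2^((28 - 25) / 10) = 1.2311
ot = 24 / 1.2311 = 19.49 min

19.49


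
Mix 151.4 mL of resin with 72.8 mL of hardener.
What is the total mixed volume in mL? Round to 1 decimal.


Total = 151.4 + 72.8 = 224.2 mL

224.2


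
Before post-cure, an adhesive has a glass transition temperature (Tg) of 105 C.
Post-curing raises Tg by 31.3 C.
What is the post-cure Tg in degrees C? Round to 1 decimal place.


Tg_post = Tg_base + delta_Tg
= 105 + 31.3
= 136.3 C

136.3


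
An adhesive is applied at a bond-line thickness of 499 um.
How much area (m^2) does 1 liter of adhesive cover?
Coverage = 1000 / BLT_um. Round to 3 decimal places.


Coverage = 1000 / 499 = 2.004 m^2

2.004


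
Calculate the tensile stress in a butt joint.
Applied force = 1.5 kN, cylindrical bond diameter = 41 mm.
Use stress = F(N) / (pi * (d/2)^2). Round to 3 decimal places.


A = pi * 20.5^2 = 1320.2543 mm^2
sigma = 1500.0 / 1320.2543 = 1.136 MPa

1.136


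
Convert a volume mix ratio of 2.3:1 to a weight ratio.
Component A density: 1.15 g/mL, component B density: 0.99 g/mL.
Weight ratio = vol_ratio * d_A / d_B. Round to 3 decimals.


= 2.3 * 1.15 / 0.99 = 2.672

2.672


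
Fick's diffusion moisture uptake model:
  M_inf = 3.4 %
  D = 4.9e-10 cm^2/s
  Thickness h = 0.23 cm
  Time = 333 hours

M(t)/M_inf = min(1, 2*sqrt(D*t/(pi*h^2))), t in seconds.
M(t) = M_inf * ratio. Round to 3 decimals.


t_sec = 333 * 3600 = 1198800
ratio = 2*sqrt(4.9e-10*1198800/(pi*0.23^2))
= min(1, 0.118905)
= 0.118905
M(t) = 3.4 * 0.118905 = 0.404 %

0.404


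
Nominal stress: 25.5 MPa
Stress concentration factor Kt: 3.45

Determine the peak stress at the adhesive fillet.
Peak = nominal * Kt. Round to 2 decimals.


Peak stress = 25.5 * 3.45
= 87.98 MPa

87.98


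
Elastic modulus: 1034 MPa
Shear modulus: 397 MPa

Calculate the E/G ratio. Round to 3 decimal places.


E / G = 1034 / 397 = 2.605

2.605


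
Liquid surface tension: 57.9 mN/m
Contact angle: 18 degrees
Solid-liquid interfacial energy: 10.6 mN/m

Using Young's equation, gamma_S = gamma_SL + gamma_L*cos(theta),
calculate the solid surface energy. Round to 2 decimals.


gamma_S = 10.6 + 57.9 * cos(18)
= 65.67 mN/m

65.67


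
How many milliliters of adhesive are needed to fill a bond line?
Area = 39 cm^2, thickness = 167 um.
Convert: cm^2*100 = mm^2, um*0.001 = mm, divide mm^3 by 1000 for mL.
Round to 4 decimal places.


= (39 * 100) * (167 * 0.001) / 1000
= 0.6513 mL

0.6513


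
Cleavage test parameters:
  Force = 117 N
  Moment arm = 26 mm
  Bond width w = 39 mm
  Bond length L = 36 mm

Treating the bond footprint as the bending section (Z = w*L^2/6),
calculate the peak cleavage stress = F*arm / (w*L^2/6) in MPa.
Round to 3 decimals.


M = 117 * 26 = 3042 N*mm
Z = 39 * 36^2 / 6 = 50544 / 6 mm^3
sigma = M / Z = 6 * 3042 / 50544 = 18252 / 50544
= 0.361 MPa

0.361


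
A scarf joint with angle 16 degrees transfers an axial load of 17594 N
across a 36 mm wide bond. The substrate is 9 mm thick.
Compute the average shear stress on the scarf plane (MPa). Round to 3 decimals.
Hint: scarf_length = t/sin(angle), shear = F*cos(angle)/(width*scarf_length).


scarf_length = 9 / sin(16 deg) = 32.6516 mm
cos(16 deg) = 0.961262
shear stress = 17594 * 0.961262 / (36 * 32.6516)
= 14.388 MPa

14.388


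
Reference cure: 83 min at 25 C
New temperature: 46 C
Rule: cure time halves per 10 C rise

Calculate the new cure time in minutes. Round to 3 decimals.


factor = 2^((46-25)/10) = 4.2871
t_new = 83 / 4.2871 = 19.360 min

19.360


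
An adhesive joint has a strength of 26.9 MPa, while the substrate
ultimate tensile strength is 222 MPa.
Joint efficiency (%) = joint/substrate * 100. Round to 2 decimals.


Efficiency = 26.9 / 222 * 100
= 12.12%

12.12


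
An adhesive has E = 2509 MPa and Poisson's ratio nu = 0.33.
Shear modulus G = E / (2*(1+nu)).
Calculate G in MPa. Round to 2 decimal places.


G = 2509 / (2*(1+0.33))
= 2509 / 2.66
= 943.23 MPa

943.23


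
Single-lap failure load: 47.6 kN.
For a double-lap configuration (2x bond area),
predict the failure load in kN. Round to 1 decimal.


Failure load = 47.6 * 2 = 95.2 kN

95.2


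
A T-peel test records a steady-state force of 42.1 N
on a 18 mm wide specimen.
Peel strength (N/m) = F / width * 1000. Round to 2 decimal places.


Peel strength = 42.1 / 18 * 1000
= 2338.89 N/m

2338.89


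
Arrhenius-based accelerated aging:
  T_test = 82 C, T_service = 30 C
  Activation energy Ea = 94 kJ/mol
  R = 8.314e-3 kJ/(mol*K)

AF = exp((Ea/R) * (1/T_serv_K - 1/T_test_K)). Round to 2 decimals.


T_test_K = 355.15, T_serv_K = 303.15
AF = exp((94/8.314e-3) * (1/303.15 - 1/355.15))
= 235.27

235.27


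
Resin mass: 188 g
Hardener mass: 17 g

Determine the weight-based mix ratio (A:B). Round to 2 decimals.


Ratio = 188 / 17 = 11.06

11.06


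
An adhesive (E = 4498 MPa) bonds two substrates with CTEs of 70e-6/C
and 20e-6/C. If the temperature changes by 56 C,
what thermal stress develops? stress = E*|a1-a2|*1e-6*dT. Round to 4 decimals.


Stress = 4498 * |70 - 20| * 1e-6 * 56
= 12.5944 MPa

12.5944


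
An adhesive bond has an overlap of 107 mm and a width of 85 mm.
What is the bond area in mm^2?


Bond area = overlap * width
= 107 * 85
= 9095 mm^2

9095


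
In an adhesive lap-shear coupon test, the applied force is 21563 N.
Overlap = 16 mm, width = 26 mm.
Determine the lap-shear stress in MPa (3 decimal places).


stress = F / (overlap * width)
= 21563 / (16 * 26)
= 51.834 MPa

51.834


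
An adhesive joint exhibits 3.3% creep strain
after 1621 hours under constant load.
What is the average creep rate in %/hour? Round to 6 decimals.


Creep rate = strain / time
= 3.3 / 1621
= 0.002036 %/h

0.002036


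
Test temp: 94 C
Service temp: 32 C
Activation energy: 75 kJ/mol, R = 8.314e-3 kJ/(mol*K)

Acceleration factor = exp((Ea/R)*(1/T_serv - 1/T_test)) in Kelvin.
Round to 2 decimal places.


AF = exp((75/0.008314)*(1/305.15 - 1/367.15))
= 147.25

147.25


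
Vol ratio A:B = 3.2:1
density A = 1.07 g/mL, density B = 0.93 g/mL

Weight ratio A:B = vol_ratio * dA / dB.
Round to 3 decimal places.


Weight ratio = 3.2 * 1.07 / 0.93
= 3.682

3.682


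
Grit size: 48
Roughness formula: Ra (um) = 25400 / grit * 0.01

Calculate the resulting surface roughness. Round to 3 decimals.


Ra = 25400 / 48 * 0.01
= 5.292 um

5.292


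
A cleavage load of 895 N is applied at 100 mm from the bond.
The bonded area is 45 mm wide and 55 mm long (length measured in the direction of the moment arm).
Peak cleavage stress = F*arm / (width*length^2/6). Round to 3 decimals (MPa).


Moment = 895 * 100 = 89500 N*mm
Section modulus = 45 * 3025 / 6 = 136125 / 6 mm^3
Stress = 89500 / (136125 / 6) = 537000 / 136125
= 3.945 MPa

3.945


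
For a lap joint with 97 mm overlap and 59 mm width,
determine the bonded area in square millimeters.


Area = 97 * 59 = 5723 mm^2

5723


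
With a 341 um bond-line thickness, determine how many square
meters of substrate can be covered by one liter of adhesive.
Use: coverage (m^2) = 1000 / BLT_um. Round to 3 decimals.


Coverage = 1000 / 341 = 2.933 m^2

2.933


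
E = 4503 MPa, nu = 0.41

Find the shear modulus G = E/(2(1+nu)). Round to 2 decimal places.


G = 4503 / (2 * 1.41)
= 1596.81 MPa

1596.81


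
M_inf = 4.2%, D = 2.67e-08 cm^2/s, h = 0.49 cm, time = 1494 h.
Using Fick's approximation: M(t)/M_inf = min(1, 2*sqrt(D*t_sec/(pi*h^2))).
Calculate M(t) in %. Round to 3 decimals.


t = 5378400 s
ratio = min(1, 2*sqrt(2.67e-08*5378400/(pi*0.2401)))
= 0.872652
M(t) = 4.2 * 0.872652 = 3.665%

3.665


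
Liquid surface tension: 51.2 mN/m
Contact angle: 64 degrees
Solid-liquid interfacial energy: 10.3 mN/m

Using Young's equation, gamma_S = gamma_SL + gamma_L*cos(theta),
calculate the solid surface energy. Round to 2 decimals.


gamma_S = 10.3 + 51.2 * cos(64)
= 32.74 mN/m

32.74


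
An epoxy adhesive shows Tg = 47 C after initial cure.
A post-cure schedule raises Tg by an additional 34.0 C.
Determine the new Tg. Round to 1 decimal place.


New Tg = 47 + 34.0
= 81.0 C

81.0


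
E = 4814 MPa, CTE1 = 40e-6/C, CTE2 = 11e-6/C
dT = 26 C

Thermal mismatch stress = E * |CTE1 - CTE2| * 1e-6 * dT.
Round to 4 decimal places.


= 4814 * 29e-6 * 26
= 3.6298 MPa

3.6298


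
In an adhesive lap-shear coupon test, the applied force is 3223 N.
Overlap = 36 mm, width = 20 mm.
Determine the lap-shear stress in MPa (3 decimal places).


stress = F / (overlap * width)
= 3223 / (36 * 20)
= 4.476 MPa

4.476


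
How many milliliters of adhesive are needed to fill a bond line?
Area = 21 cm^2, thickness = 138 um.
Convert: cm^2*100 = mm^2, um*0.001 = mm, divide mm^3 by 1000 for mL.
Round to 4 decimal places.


= (21 * 100) * (138 * 0.001) / 1000
= 0.2898 mL

0.2898
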